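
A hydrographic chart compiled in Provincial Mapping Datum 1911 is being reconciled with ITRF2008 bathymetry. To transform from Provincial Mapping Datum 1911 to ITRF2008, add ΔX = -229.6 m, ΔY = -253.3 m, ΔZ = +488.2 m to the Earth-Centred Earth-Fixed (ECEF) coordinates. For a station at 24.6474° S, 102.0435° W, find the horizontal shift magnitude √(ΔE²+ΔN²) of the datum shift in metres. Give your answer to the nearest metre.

592 m

The local east axis at (φ, λ) is (−sin λ, cos λ, 0), so ΔE = −sin(-102.0435°)·(-229.6) + cos(-102.0435°)·(-253.3) = -171.69 m.
The local north axis is (−sin φ cos λ, −sin φ sin λ, cos φ), giving ΔN = 19.979 + 103.309 + 443.721 = 567.01 m.
Horizontal magnitude = √(ΔE² + ΔN²) = √((-171.69)² + 567.01²) = 592.43 m.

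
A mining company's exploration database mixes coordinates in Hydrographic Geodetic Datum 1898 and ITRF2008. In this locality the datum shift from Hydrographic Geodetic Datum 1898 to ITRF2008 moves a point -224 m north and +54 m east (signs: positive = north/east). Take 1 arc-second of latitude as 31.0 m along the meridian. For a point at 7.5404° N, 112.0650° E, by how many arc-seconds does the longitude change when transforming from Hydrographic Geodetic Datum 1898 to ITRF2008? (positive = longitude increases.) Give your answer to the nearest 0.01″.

At latitude 7.5404°, cos φ = 0.991353.
1″ of longitude at this latitude = 31.00 × cos φ = 30.7319 m, so Δλ = 54.0 / 30.7319 = 1.757″.

Δλ = 1.76″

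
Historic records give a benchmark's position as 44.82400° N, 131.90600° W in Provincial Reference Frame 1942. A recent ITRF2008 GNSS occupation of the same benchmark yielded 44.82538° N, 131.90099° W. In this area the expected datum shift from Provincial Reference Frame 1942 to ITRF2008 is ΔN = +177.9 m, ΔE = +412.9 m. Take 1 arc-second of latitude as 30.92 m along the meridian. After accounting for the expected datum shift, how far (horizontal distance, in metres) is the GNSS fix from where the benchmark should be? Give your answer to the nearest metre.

30 m

Observed coordinate differences: Δφ = +0.00138°, Δλ = +0.00501°.
Converting to metres (1° lat = 111312 m, cos φ = 0.709276): observed ΔN = 153.6 m, observed ΔE = 395.5 m.
Subtracting the expected shift leaves a residual of 153.6 − (177.9) = -24.3 m north and 395.5 − (412.9) = -17.4 m east.
Residual distance = √((-24.3)² + (-17.4)²) = 29.9 m.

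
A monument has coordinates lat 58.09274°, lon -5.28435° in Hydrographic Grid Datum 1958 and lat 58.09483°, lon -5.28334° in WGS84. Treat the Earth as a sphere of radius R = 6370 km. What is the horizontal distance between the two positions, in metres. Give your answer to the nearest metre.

240 m

Δφ = 58.09483° − 58.09274° = +0.00209°; Δλ = -5.28334° − -5.28435° = +0.00101°.
1° along a meridian = πR/180 = 111177 m.
ΔN = Δφ × 111177 = 232.4 m; ΔE = Δλ × 111177 × cos(58.09274°) = +0.00101 × 111177 × 0.528546 = 59.4 m.
Distance = √(ΔE² + ΔN²) = √(59.4² + 232.4²) = 239.8 m.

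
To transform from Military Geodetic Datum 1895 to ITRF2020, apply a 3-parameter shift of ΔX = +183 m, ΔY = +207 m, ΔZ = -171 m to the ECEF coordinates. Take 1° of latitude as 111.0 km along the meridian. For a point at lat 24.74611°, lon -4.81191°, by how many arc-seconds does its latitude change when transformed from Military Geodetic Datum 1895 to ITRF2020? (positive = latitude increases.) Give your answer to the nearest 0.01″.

Δφ = -7.28″

sin φ = 0.418598, cos φ = 0.908172, sin λ = -0.083885, cos λ = 0.996475.
North component: ΔN = −sin φ cos λ·ΔX − sin φ sin λ·ΔY + cos φ·ΔZ = −(0.418598)(0.996475)(183) − (0.418598)(-0.083885)(207) + (0.908172)(-171) = -224.36 m.
1° of latitude spans 111000 m, so Δφ = -224.36 / 111000 × 3600 = -7.277″.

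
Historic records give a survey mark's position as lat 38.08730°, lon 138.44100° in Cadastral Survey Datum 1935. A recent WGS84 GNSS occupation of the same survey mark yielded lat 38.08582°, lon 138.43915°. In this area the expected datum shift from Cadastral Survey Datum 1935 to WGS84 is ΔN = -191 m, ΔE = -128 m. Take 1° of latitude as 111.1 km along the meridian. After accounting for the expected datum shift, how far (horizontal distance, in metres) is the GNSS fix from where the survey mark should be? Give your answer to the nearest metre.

Observed coordinate differences: Δφ = -0.00148°, Δλ = -0.00185°.
Converting to metres (1° lat = 111100 m, cos φ = 0.787072): observed ΔN = -164.4 m, observed ΔE = -161.8 m.
Subtracting the expected shift leaves a residual of -164.4 − (-191) = 26.6 m north and -161.8 − (-128) = -33.8 m east.
Residual distance = √(26.6² + (-33.8)²) = 43.0 m.

43 m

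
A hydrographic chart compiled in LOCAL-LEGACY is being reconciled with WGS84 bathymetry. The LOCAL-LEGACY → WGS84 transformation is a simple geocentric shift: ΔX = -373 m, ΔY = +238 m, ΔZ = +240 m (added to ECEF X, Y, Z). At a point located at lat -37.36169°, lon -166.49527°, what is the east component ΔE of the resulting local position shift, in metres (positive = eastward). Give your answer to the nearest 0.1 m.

ΔE = -318.5 m

The local east axis at (φ, λ) is (−sin λ, cos λ, 0), so ΔE = −sin(-166.49527°)·(-373) + cos(-166.49527°)·238 = -318.52 m.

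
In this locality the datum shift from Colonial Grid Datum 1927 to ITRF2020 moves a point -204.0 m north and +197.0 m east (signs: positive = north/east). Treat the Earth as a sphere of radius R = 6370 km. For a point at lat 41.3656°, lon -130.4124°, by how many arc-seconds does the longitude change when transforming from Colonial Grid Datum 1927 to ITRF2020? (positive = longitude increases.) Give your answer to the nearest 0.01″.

At latitude 41.3656°, cos φ = 0.750508.
One radian of longitude at latitude φ spans R cos φ, so Δλ = ΔE / (R cos φ) = 197.0 / (6370000 × 0.750508) = 4.1207e-05 rad = 8.500″.

Δλ = 8.50″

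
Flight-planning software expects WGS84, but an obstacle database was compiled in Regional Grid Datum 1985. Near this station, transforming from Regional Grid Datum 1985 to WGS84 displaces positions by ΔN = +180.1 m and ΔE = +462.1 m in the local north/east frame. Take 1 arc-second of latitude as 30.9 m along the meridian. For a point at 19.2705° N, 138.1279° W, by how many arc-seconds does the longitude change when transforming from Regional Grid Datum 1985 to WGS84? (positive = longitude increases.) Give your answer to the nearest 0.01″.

At latitude 19.2705°, cos φ = 0.943971.
1″ of longitude at this latitude = 30.90 × cos φ = 29.1687 m, so Δλ = 462.1 / 29.1687 = 15.842″.

Δλ = 15.84″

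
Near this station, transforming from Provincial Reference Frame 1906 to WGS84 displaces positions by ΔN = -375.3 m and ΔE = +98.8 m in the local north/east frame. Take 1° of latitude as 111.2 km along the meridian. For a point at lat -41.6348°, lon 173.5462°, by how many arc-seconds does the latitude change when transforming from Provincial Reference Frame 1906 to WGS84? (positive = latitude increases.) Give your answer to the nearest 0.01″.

1° of latitude = 111.2 km, so Δφ = -375.3 / 111200 = -0.0033750° = -12.150″.

Δφ = -12.15″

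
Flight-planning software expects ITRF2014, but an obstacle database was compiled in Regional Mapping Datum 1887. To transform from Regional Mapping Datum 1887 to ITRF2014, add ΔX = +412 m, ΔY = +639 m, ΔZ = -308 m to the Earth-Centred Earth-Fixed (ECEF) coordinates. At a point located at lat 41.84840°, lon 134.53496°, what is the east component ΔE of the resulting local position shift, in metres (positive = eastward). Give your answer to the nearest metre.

ΔE = -742 m

At φ = 41.84840°, λ = 134.53496°: sin φ = 0.667162, cos φ = 0.744913, sin λ = 0.712823, cos λ = -0.701344.
ΔE = −sin λ·ΔX + cos λ·ΔY = −(0.712823)·(412) + (-0.701344)·(639) = -741.84 m.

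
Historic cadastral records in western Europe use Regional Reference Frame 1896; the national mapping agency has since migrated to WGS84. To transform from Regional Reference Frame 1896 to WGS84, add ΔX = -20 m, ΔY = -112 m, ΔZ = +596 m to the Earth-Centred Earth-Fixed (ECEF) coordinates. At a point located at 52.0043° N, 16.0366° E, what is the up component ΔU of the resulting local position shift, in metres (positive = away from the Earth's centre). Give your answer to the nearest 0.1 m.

At φ = 52.0043°, λ = 16.0366°: sin φ = 0.788057, cos φ = 0.615602, sin λ = 0.276251, cos λ = 0.961085.
ΔU = cos φ cos λ·ΔX + cos φ sin λ·ΔY + sin φ·ΔZ = (0.615602)(0.961085)(-20) + (0.615602)(0.276251)(-112) + (0.788057)(596) = 438.80 m.

ΔU = 438.8 m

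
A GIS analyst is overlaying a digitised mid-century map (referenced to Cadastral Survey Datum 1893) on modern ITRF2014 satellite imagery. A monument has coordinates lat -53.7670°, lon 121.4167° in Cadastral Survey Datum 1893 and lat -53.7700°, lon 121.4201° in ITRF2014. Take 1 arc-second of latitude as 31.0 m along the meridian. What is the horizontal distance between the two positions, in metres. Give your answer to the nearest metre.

403 m

Δφ = -53.7700° − -53.7670° = -0.0030°; Δλ = 121.4201° − 121.4167° = +0.0034°.
1° of latitude = 3600 × 31.00 = 111600 m.
ΔN = Δφ × 111600 = -334.8 m; ΔE = Δλ × 111600 × cos(-53.7670°) = +0.0034 × 111600 × 0.591070 = 224.3 m.
Distance = √(ΔE² + ΔN²) = √(224.3² + (-334.8)²) = 403.0 m.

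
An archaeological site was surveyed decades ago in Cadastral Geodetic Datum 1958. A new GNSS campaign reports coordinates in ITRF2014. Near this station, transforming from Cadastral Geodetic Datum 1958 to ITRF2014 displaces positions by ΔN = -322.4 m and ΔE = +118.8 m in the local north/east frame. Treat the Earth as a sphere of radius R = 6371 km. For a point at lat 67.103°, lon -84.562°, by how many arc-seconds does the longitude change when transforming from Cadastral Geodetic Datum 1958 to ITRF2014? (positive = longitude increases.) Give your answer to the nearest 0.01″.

At latitude 67.103°, cos φ = 0.389076.
One radian of longitude at latitude φ spans R cos φ, so Δλ = ΔE / (R cos φ) = 118.8 / (6371000 × 0.389076) = 4.7926e-05 rad = 9.886″.

Δλ = 9.89″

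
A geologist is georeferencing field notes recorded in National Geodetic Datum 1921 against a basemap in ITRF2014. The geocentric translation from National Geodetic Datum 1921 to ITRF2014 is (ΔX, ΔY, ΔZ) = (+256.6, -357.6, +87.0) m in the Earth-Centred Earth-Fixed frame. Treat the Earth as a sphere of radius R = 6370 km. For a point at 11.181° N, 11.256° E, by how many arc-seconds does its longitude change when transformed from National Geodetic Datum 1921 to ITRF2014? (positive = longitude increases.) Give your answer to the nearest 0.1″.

Δλ = -13.2″

sin φ = 0.193909, cos φ = 0.981020, sin λ = 0.195193, cos λ = 0.980765.
East component: ΔE = −sin λ·ΔX + cos λ·ΔY = −(0.195193)(256.6) + (0.980765)(-357.6) = -400.81 m.
1° of latitude spans πR/180 = 111177 m; at latitude φ, 1° of longitude spans that × cos φ = 109067.3 m, so Δλ = -400.81 / 109067.3 × 3600 = -13.230″.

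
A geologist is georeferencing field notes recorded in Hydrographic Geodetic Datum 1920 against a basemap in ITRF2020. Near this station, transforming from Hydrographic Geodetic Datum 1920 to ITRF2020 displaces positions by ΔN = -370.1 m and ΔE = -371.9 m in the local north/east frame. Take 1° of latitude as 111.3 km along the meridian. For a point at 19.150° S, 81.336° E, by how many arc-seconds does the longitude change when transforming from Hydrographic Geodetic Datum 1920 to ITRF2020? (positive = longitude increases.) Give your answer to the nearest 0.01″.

Δλ = -12.73″

At latitude -19.150°, cos φ = 0.944663.
1° of longitude at this latitude = 111.3 × cos φ = 105.14 km, so Δλ = -371.9 / 105141.0 = -0.0035372° = -12.734″.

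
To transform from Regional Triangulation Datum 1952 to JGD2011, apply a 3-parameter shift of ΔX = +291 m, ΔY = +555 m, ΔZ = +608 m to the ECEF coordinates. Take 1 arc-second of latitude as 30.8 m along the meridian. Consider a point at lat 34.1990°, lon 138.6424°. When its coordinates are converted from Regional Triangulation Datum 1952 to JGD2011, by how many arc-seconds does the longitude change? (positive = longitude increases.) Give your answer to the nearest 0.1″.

Δλ = -23.9″

sin φ = 0.562069, cos φ = 0.827090, sin λ = 0.660757, cos λ = -0.750600.
East component: ΔE = −sin λ·ΔX + cos λ·ΔY = −(0.660757)(291) + (-0.750600)(555) = -608.86 m.
1° of latitude spans 3600 × 30.80 = 110880 m; at latitude φ, 1° of longitude spans that × cos φ = 91707.8 m, so Δλ = -608.86 / 91707.8 × 3600 = -23.901″.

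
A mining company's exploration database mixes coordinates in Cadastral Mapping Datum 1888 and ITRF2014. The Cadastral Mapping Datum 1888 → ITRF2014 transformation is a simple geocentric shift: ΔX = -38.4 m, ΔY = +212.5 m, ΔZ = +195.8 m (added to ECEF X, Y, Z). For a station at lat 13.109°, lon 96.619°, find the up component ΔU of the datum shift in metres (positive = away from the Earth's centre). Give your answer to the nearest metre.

ΔU = 254 m

The local up (radial) axis is (cos φ cos λ, cos φ sin λ, sin φ), giving ΔU = 4.311 + 205.583 + 44.408 = 254.30 m.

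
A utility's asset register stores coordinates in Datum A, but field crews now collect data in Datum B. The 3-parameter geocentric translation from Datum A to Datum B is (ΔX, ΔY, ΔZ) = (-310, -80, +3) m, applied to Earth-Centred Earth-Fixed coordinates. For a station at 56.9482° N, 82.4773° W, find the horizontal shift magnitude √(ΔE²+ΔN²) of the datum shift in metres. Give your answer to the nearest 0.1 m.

319.3 m

At φ = 56.9482°, λ = -82.4773°: sin φ = 0.838178, cos φ = 0.545397, sin λ = -0.991393, cos λ = 0.130919.
ΔE = −sin λ·ΔX + cos λ·ΔY = −(-0.991393)·(-310) + (0.130919)·(-80) = -317.81 m.
ΔN = −sin φ cos λ·ΔX − sin φ sin λ·ΔY + cos φ·ΔZ = −(0.838178)(0.130919)(-310) − (0.838178)(-0.991393)(-80) + (0.545397)(3) = -30.82 m.
Horizontal magnitude = √(ΔE² + ΔN²) = √((-317.81)² + (-30.82)²) = 319.30 m.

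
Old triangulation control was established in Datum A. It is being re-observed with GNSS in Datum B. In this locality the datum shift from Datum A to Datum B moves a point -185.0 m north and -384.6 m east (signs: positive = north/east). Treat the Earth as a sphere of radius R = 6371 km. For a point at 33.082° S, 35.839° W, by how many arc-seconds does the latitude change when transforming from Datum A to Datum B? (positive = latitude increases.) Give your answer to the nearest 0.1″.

Δφ = -6.0″

On a sphere of radius R, 1 rad of latitude = R, so Δφ = ΔN / R = -185.0 / 6371000 = -2.9038e-05 rad = -5.989″.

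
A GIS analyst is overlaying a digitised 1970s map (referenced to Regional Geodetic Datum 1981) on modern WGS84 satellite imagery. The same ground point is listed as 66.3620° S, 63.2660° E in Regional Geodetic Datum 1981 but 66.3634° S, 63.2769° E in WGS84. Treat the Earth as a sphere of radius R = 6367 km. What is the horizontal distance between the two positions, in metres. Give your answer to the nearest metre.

Δφ = -66.3634° − -66.3620° = -0.0014°; Δλ = 63.2769° − 63.2660° = +0.0109°.
1° along a meridian = πR/180 = 111125 m.
ΔN = Δφ × 111125 = -155.6 m; ΔE = Δλ × 111125 × cos(-66.3620°) = +0.0109 × 111125 × 0.400957 = 485.7 m.
Distance = √(ΔE² + ΔN²) = √(485.7² + (-155.6)²) = 510.0 m.

510 m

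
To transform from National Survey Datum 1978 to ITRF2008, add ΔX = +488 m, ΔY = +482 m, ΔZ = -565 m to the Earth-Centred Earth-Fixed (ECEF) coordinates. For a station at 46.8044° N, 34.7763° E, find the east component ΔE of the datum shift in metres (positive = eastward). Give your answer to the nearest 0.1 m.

At φ = 46.8044°, λ = 34.7763°: sin φ = 0.729021, cos φ = 0.684491, sin λ = 0.570374, cos λ = 0.821385.
ΔE = −sin λ·ΔX + cos λ·ΔY = −(0.570374)·(488) + (0.821385)·(482) = 117.57 m.

ΔE = 117.6 m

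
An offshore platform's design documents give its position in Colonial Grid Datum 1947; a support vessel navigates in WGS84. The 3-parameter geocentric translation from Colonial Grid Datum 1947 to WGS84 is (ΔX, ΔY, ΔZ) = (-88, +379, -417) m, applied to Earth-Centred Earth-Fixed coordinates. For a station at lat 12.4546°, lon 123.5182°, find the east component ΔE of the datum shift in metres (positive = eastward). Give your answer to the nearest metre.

ΔE = -136 m

At φ = 12.4546°, λ = 123.5182°: sin φ = 0.215666, cos φ = 0.976467, sin λ = 0.833710, cos λ = -0.552202.
ΔE = −sin λ·ΔX + cos λ·ΔY = −(0.833710)·(-88) + (-0.552202)·(379) = -135.92 m.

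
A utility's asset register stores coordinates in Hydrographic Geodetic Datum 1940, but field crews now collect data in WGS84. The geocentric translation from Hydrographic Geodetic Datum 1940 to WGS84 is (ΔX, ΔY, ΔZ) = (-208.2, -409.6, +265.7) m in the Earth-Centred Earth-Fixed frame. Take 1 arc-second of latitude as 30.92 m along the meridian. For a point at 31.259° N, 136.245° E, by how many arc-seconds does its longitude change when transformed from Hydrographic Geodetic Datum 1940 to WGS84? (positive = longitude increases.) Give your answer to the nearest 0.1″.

Δλ = 16.6″

sin φ = 0.518908, cos φ = 0.854830, sin λ = 0.691576, cos λ = -0.722304.
East component: ΔE = −sin λ·ΔX + cos λ·ΔY = −(0.691576)(-208.2) + (-0.722304)(-409.6) = 439.84 m.
1° of latitude spans 3600 × 30.92 = 111312 m; at latitude φ, 1° of longitude spans that × cos φ = 95152.9 m, so Δλ = 439.84 / 95152.9 × 3600 = 16.641″.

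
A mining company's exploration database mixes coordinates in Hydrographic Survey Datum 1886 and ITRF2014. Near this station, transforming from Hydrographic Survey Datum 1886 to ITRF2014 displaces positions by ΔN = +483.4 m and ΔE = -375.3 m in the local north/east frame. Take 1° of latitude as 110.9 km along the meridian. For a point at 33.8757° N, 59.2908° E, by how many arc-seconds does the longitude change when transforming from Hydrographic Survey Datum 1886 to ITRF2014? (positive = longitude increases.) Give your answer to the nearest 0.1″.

Δλ = -14.7″

At latitude 33.8757°, cos φ = 0.830249.
1° of longitude at this latitude = 110.9 × cos φ = 92.07 km, so Δλ = -375.3 / 92074.6 = -0.0040760° = -14.674″.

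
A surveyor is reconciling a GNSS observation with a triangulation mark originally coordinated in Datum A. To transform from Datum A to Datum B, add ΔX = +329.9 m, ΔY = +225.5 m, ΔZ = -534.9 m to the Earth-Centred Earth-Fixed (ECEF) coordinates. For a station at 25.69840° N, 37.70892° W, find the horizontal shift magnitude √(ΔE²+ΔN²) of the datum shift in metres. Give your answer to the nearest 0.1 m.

At φ = 25.69840°, λ = -37.70892°: sin φ = 0.433634, cos φ = 0.901089, sin λ = -0.611650, cos λ = 0.791128.
ΔE = −sin λ·ΔX + cos λ·ΔY = −(-0.611650)·(329.9) + (0.791128)·(225.5) = 380.18 m.
ΔN = −sin φ cos λ·ΔX − sin φ sin λ·ΔY + cos φ·ΔZ = −(0.433634)(0.791128)(329.9) − (0.433634)(-0.611650)(225.5) + (0.901089)(-534.9) = -535.36 m.
Horizontal magnitude = √(ΔE² + ΔN²) = √(380.18² + (-535.36)²) = 656.62 m.

656.6 m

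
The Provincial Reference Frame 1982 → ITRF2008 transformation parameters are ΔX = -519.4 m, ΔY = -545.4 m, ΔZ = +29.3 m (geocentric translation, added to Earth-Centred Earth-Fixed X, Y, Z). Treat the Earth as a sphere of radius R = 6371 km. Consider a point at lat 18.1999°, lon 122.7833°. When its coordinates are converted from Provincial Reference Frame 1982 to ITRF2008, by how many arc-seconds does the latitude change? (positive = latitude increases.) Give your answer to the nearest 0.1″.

Δφ = 2.7″

sin φ = 0.312333, cos φ = 0.949973, sin λ = 0.840724, cos λ = -0.541463.
North component: ΔN = −sin φ cos λ·ΔX − sin φ sin λ·ΔY + cos φ·ΔZ = −(0.312333)(-0.541463)(-519.4) − (0.312333)(0.840724)(-545.4) + (0.949973)(29.3) = 83.21 m.
1° of latitude spans πR/180 = 111195 m, so Δφ = 83.21 / 111195 × 3600 = 2.694″.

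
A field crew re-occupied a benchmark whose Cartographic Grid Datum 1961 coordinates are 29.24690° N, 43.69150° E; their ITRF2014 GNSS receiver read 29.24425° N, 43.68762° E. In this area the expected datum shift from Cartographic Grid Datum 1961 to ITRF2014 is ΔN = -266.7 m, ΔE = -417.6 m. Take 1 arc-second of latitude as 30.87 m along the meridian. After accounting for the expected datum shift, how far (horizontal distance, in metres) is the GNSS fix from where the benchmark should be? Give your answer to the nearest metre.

Observed coordinate differences: Δφ = -0.00265°, Δλ = -0.00388°.
Converting to metres (1° lat = 111132 m, cos φ = 0.872522): observed ΔN = -294.5 m, observed ΔE = -376.2 m.
Subtracting the expected shift leaves a residual of -294.5 − (-266.7) = -27.8 m north and -376.2 − (-417.6) = 41.4 m east.
Residual distance = √((-27.8)² + 41.4²) = 49.8 m.

50 m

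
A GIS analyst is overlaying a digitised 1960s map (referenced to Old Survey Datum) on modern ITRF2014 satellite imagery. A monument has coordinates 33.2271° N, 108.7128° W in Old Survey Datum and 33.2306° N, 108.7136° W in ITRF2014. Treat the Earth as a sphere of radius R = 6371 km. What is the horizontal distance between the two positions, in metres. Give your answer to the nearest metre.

Δφ = 33.2306° − 33.2271° = +0.0035°; Δλ = -108.7136° − -108.7128° = -0.0008°.
1° along a meridian = πR/180 = 111195 m.
ΔN = Δφ × 111195 = 389.2 m; ΔE = Δλ × 111195 × cos(33.2271°) = -0.0008 × 111195 × 0.836505 = -74.4 m.
Distance = √(ΔE² + ΔN²) = √((-74.4)² + 389.2²) = 396.2 m.

396 m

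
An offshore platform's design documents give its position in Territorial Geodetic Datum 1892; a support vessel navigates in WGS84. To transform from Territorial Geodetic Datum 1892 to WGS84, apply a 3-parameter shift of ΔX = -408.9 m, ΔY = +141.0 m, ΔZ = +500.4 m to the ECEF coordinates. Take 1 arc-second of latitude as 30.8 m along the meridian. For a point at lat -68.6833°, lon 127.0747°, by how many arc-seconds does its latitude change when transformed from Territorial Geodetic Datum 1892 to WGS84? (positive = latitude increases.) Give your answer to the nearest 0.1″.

sin φ = -0.931585, cos φ = 0.363523, sin λ = 0.797850, cos λ = -0.602856.
North component: ΔN = −sin φ cos λ·ΔX − sin φ sin λ·ΔY + cos φ·ΔZ = −(-0.931585)(-0.602856)(-408.9) − (-0.931585)(0.797850)(141.0) + (0.363523)(500.4) = 516.35 m.
1° of latitude spans 3600 × 30.80 = 110880 m, so Δφ = 516.35 / 110880 × 3600 = 16.765″.

Δφ = 16.8″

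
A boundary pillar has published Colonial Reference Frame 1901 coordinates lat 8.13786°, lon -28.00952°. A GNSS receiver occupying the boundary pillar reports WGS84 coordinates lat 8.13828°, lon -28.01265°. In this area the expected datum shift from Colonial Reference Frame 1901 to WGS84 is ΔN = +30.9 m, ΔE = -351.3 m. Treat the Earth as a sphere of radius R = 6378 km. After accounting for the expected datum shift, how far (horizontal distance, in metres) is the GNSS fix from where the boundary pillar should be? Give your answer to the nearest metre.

17 m

Observed coordinate differences: Δφ = +0.00042°, Δλ = -0.00313°.
Converting to metres (1° lat = 111317 m, cos φ = 0.989930): observed ΔN = 46.8 m, observed ΔE = -344.9 m.
Subtracting the expected shift leaves a residual of 46.8 − (30.9) = 15.9 m north and -344.9 − (-351.3) = 6.4 m east.
Residual distance = √(15.9² + 6.4²) = 17.1 m.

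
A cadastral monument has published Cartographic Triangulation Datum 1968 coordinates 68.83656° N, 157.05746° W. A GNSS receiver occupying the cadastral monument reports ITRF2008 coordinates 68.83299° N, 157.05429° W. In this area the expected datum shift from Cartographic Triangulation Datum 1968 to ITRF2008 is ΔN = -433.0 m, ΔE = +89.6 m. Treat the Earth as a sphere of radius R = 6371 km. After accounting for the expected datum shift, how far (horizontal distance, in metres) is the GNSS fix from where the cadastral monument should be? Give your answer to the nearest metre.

Observed coordinate differences: Δφ = -0.00357°, Δλ = +0.00317°.
Converting to metres (1° lat = 111195 m, cos φ = 0.361030): observed ΔN = -397.0 m, observed ΔE = 127.3 m.
Subtracting the expected shift leaves a residual of -397.0 − (-433.0) = 36.0 m north and 127.3 − (89.6) = 37.7 m east.
Residual distance = √(36.0² + 37.7²) = 52.1 m.

52 m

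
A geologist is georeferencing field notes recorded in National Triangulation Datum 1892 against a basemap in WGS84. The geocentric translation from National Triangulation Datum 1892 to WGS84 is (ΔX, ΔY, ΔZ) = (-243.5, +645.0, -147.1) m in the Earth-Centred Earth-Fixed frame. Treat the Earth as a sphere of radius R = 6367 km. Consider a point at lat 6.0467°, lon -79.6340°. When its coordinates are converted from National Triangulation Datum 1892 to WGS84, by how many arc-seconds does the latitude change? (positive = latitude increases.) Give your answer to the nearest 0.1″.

Δφ = -2.4″

sin φ = 0.105339, cos φ = 0.994436, sin λ = -0.983678, cos λ = 0.179935.
North component: ΔN = −sin φ cos λ·ΔX − sin φ sin λ·ΔY + cos φ·ΔZ = −(0.105339)(0.179935)(-243.5) − (0.105339)(-0.983678)(645.0) + (0.994436)(-147.1) = -74.83 m.
1° of latitude spans πR/180 = 111125 m, so Δφ = -74.83 / 111125 × 3600 = -2.424″.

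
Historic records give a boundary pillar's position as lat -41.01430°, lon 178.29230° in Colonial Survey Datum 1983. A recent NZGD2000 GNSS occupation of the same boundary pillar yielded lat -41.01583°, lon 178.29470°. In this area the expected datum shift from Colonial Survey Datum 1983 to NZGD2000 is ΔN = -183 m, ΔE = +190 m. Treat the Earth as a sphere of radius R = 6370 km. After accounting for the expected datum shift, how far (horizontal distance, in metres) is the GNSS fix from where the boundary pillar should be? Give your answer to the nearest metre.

17 m

Observed coordinate differences: Δφ = -0.00153°, Δλ = +0.00240°.
Converting to metres (1° lat = 111177 m, cos φ = 0.754546): observed ΔN = -170.1 m, observed ΔE = 201.3 m.
Subtracting the expected shift leaves a residual of -170.1 − (-183) = 12.9 m north and 201.3 − (190) = 11.3 m east.
Residual distance = √(12.9² + 11.3²) = 17.2 m.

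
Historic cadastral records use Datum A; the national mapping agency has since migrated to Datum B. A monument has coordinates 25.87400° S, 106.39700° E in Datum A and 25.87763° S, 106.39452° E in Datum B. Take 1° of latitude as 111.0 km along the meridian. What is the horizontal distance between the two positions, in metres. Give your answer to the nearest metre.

473 m

Δφ = -25.87763° − -25.87400° = -0.00363°; Δλ = 106.39452° − 106.39700° = -0.00248°.
ΔN = Δφ × 111000 = -402.9 m; ΔE = Δλ × 111000 × cos(-25.87400°) = -0.00248 × 111000 × 0.899756 = -247.7 m.
Distance = √(ΔE² + ΔN²) = √((-247.7)² + (-402.9)²) = 473.0 m.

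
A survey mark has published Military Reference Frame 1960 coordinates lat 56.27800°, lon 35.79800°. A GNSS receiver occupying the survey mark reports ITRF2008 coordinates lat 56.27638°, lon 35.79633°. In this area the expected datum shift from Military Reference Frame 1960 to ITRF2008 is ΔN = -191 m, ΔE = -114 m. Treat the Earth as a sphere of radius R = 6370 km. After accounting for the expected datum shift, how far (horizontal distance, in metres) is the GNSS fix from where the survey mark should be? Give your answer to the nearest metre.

Observed coordinate differences: Δφ = -0.00162°, Δλ = -0.00167°.
Converting to metres (1° lat = 111177 m, cos φ = 0.555164): observed ΔN = -180.1 m, observed ΔE = -103.1 m.
Subtracting the expected shift leaves a residual of -180.1 − (-191) = 10.9 m north and -103.1 − (-114) = 10.9 m east.
Residual distance = √(10.9² + 10.9²) = 15.4 m.

15 m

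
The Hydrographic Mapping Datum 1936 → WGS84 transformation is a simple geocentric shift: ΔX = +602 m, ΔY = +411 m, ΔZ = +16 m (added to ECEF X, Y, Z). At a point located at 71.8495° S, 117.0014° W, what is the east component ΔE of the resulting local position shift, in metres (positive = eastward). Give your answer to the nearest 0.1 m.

ΔE = 349.8 m

At φ = -71.8495°, λ = -117.0014°: sin φ = -0.950242, cos φ = 0.311514, sin λ = -0.890995, cos λ = -0.454012.
ΔE = −sin λ·ΔX + cos λ·ΔY = −(-0.890995)·(602) + (-0.454012)·(411) = 349.78 m.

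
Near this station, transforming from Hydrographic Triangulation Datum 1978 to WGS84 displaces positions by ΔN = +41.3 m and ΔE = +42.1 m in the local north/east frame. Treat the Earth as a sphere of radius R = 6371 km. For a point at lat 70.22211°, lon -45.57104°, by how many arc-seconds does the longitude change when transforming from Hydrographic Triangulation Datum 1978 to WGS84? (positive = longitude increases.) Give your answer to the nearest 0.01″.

Δλ = 4.03″

At latitude 70.22211°, cos φ = 0.338375.
One radian of longitude at latitude φ spans R cos φ, so Δλ = ΔE / (R cos φ) = 42.1 / (6371000 × 0.338375) = 1.9529e-05 rad = 4.028″.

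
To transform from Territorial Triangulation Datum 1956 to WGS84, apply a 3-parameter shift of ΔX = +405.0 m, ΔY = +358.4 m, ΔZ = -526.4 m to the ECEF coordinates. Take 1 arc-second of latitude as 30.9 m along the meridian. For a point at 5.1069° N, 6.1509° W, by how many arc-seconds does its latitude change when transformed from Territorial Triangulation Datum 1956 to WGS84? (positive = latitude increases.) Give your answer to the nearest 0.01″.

sin φ = 0.089014, cos φ = 0.996030, sin λ = -0.107147, cos λ = 0.994243.
North component: ΔN = −sin φ cos λ·ΔX − sin φ sin λ·ΔY + cos φ·ΔZ = −(0.089014)(0.994243)(405.0) − (0.089014)(-0.107147)(358.4) + (0.996030)(-526.4) = -556.74 m.
1° of latitude spans 3600 × 30.90 = 111240 m, so Δφ = -556.74 / 111240 × 3600 = -18.017″.

Δφ = -18.02″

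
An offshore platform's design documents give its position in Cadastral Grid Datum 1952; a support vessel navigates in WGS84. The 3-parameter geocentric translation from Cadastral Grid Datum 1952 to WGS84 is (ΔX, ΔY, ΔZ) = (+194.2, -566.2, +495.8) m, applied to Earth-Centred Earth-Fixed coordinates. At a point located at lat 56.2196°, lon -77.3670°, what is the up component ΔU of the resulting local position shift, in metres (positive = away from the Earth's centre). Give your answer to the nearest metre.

The local up (radial) axis is (cos φ cos λ, cos φ sin λ, sin φ), giving ΔU = 23.615 + 307.192 + 412.096 = 742.90 m.

ΔU = 743 m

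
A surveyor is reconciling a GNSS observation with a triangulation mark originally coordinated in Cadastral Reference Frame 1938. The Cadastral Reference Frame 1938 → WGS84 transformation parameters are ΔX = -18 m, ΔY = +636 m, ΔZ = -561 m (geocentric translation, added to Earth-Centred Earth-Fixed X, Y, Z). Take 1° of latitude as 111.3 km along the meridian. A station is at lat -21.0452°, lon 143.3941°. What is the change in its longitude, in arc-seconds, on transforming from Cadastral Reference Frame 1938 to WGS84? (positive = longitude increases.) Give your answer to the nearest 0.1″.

sin φ = -0.359104, cos φ = 0.933297, sin λ = 0.596308, cos λ = -0.802756.
East component: ΔE = −sin λ·ΔX + cos λ·ΔY = −(0.596308)(-18) + (-0.802756)(636) = -499.82 m.
1° of latitude spans 111300 m; at latitude φ, 1° of longitude spans that × cos φ = 103876.0 m, so Δλ = -499.82 / 103876.0 × 3600 = -17.322″.

Δλ = -17.3″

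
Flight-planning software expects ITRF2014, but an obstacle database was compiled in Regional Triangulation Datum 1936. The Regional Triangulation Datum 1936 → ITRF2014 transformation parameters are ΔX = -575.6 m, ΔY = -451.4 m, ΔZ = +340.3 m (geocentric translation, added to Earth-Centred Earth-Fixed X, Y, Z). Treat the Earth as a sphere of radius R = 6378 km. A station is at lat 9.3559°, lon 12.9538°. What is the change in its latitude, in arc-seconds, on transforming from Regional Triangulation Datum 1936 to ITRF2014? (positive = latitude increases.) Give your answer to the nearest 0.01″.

Δφ = 14.34″

sin φ = 0.162567, cos φ = 0.986698, sin λ = 0.224165, cos λ = 0.974551.
North component: ΔN = −sin φ cos λ·ΔX − sin φ sin λ·ΔY + cos φ·ΔZ = −(0.162567)(0.974551)(-575.6) − (0.162567)(0.224165)(-451.4) + (0.986698)(340.3) = 443.41 m.
1° of latitude spans πR/180 = 111317 m, so Δφ = 443.41 / 111317 × 3600 = 14.340″.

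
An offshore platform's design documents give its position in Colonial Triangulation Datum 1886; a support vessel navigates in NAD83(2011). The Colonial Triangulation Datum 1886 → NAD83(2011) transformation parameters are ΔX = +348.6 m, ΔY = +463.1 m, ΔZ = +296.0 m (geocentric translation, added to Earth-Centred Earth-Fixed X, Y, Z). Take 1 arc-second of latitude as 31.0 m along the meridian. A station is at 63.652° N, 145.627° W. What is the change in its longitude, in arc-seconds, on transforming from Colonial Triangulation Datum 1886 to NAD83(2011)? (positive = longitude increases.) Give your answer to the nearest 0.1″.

sin φ = 0.896115, cos φ = 0.443822, sin λ = -0.564578, cos λ = -0.825380.
East component: ΔE = −sin λ·ΔX + cos λ·ΔY = −(-0.564578)(348.6) + (-0.825380)(463.1) = -185.42 m.
1° of latitude spans 3600 × 31.00 = 111600 m; at latitude φ, 1° of longitude spans that × cos φ = 49530.5 m, so Δλ = -185.42 / 49530.5 × 3600 = -13.477″.

Δλ = -13.5″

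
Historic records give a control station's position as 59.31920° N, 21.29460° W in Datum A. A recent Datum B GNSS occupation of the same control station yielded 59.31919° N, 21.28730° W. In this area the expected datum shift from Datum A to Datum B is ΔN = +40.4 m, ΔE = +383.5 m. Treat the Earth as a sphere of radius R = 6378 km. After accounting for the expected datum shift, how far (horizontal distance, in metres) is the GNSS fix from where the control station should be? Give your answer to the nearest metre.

52 m

Observed coordinate differences: Δφ = -0.00001°, Δλ = +0.00730°.
Converting to metres (1° lat = 111317 m, cos φ = 0.510255): observed ΔN = -1.1 m, observed ΔE = 414.6 m.
Subtracting the expected shift leaves a residual of -1.1 − (40.4) = -41.5 m north and 414.6 − (383.5) = 31.1 m east.
Residual distance = √((-41.5)² + 31.1²) = 51.9 m.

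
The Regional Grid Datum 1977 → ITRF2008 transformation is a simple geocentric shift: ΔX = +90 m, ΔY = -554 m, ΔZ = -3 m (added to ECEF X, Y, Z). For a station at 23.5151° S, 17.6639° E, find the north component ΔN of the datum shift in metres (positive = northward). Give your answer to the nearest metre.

ΔN = -36 m

The local north axis is (−sin φ cos λ, −sin φ sin λ, cos φ), giving ΔN = 34.216 − 67.071 − 2.751 = -35.61 m.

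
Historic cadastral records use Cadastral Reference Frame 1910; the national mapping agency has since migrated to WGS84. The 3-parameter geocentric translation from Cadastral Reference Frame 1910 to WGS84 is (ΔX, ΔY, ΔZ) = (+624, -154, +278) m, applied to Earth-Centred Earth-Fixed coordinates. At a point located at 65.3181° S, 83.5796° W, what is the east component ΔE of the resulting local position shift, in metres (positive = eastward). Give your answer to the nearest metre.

ΔE = 603 m

The local east axis at (φ, λ) is (−sin λ, cos λ, 0), so ΔE = −sin(-83.5796°)·624 + cos(-83.5796°)·(-154) = 602.87 m.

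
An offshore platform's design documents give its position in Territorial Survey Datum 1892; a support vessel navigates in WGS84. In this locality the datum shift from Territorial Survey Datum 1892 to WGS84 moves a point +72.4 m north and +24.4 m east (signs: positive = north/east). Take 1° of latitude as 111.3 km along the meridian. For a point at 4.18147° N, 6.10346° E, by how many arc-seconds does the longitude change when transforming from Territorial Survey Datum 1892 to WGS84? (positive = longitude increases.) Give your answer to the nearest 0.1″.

At latitude 4.18147°, cos φ = 0.997338.
1° of longitude at this latitude = 111.3 × cos φ = 111.00 km, so Δλ = 24.4 / 111003.7 = 0.0002198° = 0.791″.

Δλ = 0.8″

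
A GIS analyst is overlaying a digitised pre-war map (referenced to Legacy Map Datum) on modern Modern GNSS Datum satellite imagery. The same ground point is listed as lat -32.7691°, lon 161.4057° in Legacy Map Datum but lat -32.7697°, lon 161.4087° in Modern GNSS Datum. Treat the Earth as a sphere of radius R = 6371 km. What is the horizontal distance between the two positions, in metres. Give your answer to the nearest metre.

Δφ = -32.7697° − -32.7691° = -0.0006°; Δλ = 161.4087° − 161.4057° = +0.0030°.
1° along a meridian = πR/180 = 111195 m.
ΔN = Δφ × 111195 = -66.7 m; ΔE = Δλ × 111195 × cos(-32.7691°) = +0.0030 × 111195 × 0.840859 = 280.5 m.
Distance = √(ΔE² + ΔN²) = √(280.5² + (-66.7)²) = 288.3 m.

288 m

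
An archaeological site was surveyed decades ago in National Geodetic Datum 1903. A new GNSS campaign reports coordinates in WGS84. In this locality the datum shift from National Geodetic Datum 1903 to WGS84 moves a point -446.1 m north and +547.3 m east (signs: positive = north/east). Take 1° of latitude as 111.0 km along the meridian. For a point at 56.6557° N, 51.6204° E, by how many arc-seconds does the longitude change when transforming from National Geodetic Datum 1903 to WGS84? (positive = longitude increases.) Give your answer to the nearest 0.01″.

At latitude 56.6557°, cos φ = 0.549669.
1° of longitude at this latitude = 111.0 × cos φ = 61.01 km, so Δλ = 547.3 / 61013.2 = 0.0089702° = 32.293″.

Δλ = 32.29″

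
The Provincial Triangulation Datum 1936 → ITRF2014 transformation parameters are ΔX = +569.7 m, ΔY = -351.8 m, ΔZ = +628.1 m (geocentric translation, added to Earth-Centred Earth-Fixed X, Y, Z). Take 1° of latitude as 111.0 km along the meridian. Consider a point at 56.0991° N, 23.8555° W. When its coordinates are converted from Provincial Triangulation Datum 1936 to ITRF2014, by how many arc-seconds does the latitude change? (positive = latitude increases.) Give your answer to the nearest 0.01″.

sin φ = 0.830004, cos φ = 0.557758, sin λ = -0.404431, cos λ = 0.914568.
North component: ΔN = −sin φ cos λ·ΔX − sin φ sin λ·ΔY + cos φ·ΔZ = −(0.830004)(0.914568)(569.7) − (0.830004)(-0.404431)(-351.8) + (0.557758)(628.1) = -200.22 m.
1° of latitude spans 111000 m, so Δφ = -200.22 / 111000 × 3600 = -6.494″.

Δφ = -6.49″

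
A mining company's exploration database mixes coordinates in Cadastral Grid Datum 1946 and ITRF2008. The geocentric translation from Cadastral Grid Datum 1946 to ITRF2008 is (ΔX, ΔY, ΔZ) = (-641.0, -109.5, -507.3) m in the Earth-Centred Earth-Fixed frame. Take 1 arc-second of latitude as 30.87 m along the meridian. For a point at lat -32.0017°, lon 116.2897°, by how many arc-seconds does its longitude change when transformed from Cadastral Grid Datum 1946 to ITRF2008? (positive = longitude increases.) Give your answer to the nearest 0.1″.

sin φ = -0.529944, cos φ = 0.848032, sin λ = 0.896566, cos λ = -0.442910.
East component: ΔE = −sin λ·ΔX + cos λ·ΔY = −(0.896566)(-641.0) + (-0.442910)(-109.5) = 623.20 m.
1° of latitude spans 3600 × 30.87 = 111132 m; at latitude φ, 1° of longitude spans that × cos φ = 94243.5 m, so Δλ = 623.20 / 94243.5 × 3600 = 23.805″.

Δλ = 23.8″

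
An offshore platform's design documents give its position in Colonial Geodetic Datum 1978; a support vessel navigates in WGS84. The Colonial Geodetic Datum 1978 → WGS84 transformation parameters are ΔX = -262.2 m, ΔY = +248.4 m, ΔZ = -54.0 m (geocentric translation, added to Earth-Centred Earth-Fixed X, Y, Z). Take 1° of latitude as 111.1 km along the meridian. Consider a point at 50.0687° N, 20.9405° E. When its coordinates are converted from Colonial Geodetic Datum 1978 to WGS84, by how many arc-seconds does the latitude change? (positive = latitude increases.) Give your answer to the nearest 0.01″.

sin φ = 0.766815, cos φ = 0.641869, sin λ = 0.357398, cos λ = 0.933952.
North component: ΔN = −sin φ cos λ·ΔX − sin φ sin λ·ΔY + cos φ·ΔZ = −(0.766815)(0.933952)(-262.2) − (0.766815)(0.357398)(248.4) + (0.641869)(-54.0) = 85.04 m.
1° of latitude spans 111100 m, so Δφ = 85.04 / 111100 × 3600 = 2.756″.

Δφ = 2.76″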